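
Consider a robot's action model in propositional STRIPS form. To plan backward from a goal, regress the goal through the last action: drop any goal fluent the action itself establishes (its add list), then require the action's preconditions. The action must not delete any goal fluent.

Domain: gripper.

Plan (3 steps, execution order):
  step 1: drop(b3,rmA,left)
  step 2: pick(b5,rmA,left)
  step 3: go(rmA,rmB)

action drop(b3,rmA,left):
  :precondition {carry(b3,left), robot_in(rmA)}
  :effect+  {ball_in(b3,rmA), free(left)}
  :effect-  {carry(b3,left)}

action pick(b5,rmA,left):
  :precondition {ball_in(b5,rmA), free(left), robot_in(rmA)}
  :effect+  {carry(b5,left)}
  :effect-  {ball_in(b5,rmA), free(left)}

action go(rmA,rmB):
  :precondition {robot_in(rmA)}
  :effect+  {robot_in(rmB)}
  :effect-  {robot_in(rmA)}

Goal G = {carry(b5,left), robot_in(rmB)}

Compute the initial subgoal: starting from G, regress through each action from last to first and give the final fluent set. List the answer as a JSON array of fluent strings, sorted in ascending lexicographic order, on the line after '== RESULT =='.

Work backward from the goal:
  through step 3 (go(rmA,rmB)): drop {robot_in(rmB)}, keep {carry(b5,left)}, require {robot_in(rmA)}
    → {carry(b5,left), robot_in(rmA)}
  through step 2 (pick(b5,rmA,left)): drop {carry(b5,left)}, keep {robot_in(rmA)}, require {ball_in(b5,rmA), free(left), robot_in(rmA)}
    → {ball_in(b5,rmA), free(left), robot_in(rmA)}
  through step 1 (drop(b3,rmA,left)): drop {free(left)}, keep {ball_in(b5,rmA), robot_in(rmA)}, require {carry(b3,left), robot_in(rmA)}
    → {ball_in(b5,rmA), carry(b3,left), robot_in(rmA)}

== RESULT ==
["ball_in(b5,rmA)", "carry(b3,left)", "robot_in(rmA)"]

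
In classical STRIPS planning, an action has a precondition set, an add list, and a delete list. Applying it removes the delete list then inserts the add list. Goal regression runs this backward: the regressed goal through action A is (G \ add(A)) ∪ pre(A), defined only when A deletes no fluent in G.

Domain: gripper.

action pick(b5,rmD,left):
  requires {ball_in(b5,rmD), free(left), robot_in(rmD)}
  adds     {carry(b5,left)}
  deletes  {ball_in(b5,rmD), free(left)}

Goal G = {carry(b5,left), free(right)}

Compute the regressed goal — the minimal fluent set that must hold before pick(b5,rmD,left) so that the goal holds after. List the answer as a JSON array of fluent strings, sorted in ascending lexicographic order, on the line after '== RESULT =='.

Regress:
  G ∩ del = {}  (empty — regression defined)
  G \ add = {carry(b5,left), free(right)} \ {carry(b5,left)} = {free(right)}
  ∪ pre   = {free(right)} ∪ {ball_in(b5,rmD), free(left), robot_in(rmD)}
          = {ball_in(b5,rmD), free(left), free(right), robot_in(rmD)}

== RESULT ==
["ball_in(b5,rmD)", "free(left)", "free(right)", "robot_in(rmD)"]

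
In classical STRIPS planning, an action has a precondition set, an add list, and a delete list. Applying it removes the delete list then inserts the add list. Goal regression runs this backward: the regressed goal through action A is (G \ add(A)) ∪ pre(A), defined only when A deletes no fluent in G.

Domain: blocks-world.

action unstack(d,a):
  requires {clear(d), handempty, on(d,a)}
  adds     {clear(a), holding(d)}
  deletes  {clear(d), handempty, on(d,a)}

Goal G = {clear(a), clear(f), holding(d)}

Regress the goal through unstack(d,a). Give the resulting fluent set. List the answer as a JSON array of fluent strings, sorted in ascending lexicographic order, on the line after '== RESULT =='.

Regress:
  G ∩ del = {}  (empty — regression defined)
  G \ add = {clear(a), clear(f), holding(d)} \ {clear(a), holding(d)} = {clear(f)}
  ∪ pre   = {clear(f)} ∪ {clear(d), handempty, on(d,a)}
          = {clear(d), clear(f), handempty, on(d,a)}

== RESULT ==
["clear(d)", "clear(f)", "handempty", "on(d,a)"]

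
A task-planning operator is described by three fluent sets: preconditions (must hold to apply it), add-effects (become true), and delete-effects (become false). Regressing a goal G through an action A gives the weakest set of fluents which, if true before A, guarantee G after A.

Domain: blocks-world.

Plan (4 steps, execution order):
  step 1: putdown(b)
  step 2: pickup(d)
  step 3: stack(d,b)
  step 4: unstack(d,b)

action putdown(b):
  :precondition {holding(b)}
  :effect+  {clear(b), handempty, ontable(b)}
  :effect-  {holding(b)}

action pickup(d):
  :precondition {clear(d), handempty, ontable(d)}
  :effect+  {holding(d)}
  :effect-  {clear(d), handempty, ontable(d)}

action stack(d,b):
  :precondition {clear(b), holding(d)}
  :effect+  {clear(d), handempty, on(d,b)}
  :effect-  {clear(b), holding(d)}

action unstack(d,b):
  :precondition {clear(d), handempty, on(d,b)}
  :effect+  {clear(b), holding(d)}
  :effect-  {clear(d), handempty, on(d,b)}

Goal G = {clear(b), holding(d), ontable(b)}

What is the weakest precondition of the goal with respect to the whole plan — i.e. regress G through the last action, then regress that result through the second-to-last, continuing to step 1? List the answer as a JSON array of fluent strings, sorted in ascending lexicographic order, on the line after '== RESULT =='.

Regress step by step:
  through step 4 (unstack(d,b)): drop {clear(b), holding(d)}, keep {ontable(b)}, require {clear(d), handempty, on(d,b)}
    → {clear(d), handempty, on(d,b), ontable(b)}
  through step 3 (stack(d,b)): drop {clear(d), handempty, on(d,b)}, keep {ontable(b)}, require {clear(b), holding(d)}
    → {clear(b), holding(d), ontable(b)}
  through step 2 (pickup(d)): drop {holding(d)}, keep {clear(b), ontable(b)}, require {clear(d), handempty, ontable(d)}
    → {clear(b), clear(d), handempty, ontable(b), ontable(d)}
  through step 1 (putdown(b)): drop {clear(b), handempty, ontable(b)}, keep {clear(d), ontable(d)}, require {holding(b)}
    → {clear(d), holding(b), ontable(d)}

== RESULT ==
["clear(d)", "holding(b)", "ontable(d)"]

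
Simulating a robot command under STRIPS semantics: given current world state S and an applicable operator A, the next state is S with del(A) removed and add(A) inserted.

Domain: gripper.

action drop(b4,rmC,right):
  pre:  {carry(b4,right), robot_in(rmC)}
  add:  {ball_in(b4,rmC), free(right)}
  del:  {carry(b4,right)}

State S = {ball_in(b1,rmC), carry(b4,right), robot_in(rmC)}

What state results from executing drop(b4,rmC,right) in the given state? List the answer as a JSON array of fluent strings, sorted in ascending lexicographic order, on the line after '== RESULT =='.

Compute (S \ del) ∪ add:
  pre ⊆ S: {carry(b4,right), robot_in(rmC)} ⊆ S  — applicable
  S \ del = {ball_in(b1,rmC), robot_in(rmC)}
  ∪ add   = {ball_in(b1,rmC), ball_in(b4,rmC), free(right), robot_in(rmC)}

== RESULT ==
["ball_in(b1,rmC)", "ball_in(b4,rmC)", "free(right)", "robot_in(rmC)"]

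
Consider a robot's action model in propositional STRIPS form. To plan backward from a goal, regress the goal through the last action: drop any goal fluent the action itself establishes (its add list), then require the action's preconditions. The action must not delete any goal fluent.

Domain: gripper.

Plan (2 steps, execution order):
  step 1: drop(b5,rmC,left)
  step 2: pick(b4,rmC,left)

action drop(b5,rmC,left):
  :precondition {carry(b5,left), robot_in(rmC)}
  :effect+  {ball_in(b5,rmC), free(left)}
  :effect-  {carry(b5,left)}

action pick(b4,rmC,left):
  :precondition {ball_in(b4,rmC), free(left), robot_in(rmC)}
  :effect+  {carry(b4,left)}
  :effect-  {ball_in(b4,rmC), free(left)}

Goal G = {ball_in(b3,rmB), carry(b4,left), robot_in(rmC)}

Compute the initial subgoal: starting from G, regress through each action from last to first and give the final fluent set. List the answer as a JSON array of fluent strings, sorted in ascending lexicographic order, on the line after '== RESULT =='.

Regress step by step:
  through step 2 (pick(b4,rmC,left)): drop {carry(b4,left)}, keep {ball_in(b3,rmB), robot_in(rmC)}, require {ball_in(b4,rmC), free(left), robot_in(rmC)}
    → {ball_in(b3,rmB), ball_in(b4,rmC), free(left), robot_in(rmC)}
  through step 1 (drop(b5,rmC,left)): drop {free(left)}, keep {ball_in(b3,rmB), ball_in(b4,rmC), robot_in(rmC)}, require {carry(b5,left), robot_in(rmC)}
    → {ball_in(b3,rmB), ball_in(b4,rmC), carry(b5,left), robot_in(rmC)}

== RESULT ==
["ball_in(b3,rmB)", "ball_in(b4,rmC)", "carry(b5,left)", "robot_in(rmC)"]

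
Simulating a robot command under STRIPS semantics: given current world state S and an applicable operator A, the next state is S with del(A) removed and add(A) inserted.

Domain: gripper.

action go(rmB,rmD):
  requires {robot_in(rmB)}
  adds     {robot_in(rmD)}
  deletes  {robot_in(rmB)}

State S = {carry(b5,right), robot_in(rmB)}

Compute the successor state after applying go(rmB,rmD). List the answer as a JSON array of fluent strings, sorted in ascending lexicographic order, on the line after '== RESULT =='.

Compute (S \ del) ∪ add:
  pre ⊆ S: {robot_in(rmB)} ⊆ S  — applicable
  S \ del = {carry(b5,right)}
  ∪ add   = {carry(b5,right), robot_in(rmD)}

== RESULT ==
["carry(b5,right)", "robot_in(rmD)"]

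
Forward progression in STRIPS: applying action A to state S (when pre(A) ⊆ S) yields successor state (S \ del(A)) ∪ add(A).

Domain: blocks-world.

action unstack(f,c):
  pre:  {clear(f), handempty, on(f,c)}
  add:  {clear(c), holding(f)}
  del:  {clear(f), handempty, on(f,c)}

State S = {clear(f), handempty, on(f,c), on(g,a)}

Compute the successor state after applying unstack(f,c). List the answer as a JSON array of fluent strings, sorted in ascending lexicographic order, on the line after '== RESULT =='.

Progress:
  pre ⊆ S: {clear(f), handempty, on(f,c)} ⊆ S  — applicable
  S \ del = {on(g,a)}
  ∪ add   = {clear(c), holding(f), on(g,a)}

== RESULT ==
["clear(c)", "holding(f)", "on(g,a)"]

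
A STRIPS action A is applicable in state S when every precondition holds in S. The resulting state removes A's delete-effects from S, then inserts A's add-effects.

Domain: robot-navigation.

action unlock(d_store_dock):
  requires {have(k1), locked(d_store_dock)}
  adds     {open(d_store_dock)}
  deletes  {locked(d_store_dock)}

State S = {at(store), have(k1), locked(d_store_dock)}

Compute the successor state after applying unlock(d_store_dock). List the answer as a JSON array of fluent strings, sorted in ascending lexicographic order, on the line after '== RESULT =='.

Compute (S \ del) ∪ add:
  pre ⊆ S: {have(k1), locked(d_store_dock)} ⊆ S  — applicable
  S \ del = {at(store), have(k1)}
  ∪ add   = {at(store), have(k1), open(d_store_dock)}

== RESULT ==
["at(store)", "have(k1)", "open(d_store_dock)"]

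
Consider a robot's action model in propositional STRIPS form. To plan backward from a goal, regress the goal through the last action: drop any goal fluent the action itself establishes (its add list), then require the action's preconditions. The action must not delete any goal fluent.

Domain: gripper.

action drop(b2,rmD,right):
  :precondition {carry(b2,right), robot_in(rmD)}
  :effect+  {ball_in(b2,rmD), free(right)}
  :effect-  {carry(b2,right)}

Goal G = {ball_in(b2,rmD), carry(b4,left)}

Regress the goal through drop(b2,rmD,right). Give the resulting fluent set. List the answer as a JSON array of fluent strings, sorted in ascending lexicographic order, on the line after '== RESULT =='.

Regress:
  G ∩ del = {}  (empty — regression defined)
  G \ add = {ball_in(b2,rmD), carry(b4,left)} \ {ball_in(b2,rmD), free(right)} = {carry(b4,left)}
  ∪ pre   = {carry(b4,left)} ∪ {carry(b2,right), robot_in(rmD)}
          = {carry(b2,right), carry(b4,left), robot_in(rmD)}

== RESULT ==
["carry(b2,right)", "carry(b4,left)", "robot_in(rmD)"]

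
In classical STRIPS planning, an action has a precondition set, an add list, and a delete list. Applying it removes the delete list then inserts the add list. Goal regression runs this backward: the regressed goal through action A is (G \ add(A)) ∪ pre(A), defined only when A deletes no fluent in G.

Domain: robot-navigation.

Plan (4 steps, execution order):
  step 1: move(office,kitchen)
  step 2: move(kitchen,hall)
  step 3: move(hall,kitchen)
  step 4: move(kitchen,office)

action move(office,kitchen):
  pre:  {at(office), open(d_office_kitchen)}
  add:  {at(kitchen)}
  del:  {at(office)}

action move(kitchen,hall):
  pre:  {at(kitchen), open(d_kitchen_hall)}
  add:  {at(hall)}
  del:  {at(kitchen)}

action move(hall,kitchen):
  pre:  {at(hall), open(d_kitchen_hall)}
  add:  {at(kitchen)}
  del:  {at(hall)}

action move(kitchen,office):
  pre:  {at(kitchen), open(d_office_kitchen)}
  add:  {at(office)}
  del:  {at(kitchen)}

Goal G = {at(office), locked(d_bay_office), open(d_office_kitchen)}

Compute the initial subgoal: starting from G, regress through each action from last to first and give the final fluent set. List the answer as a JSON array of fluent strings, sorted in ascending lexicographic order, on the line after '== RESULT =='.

Regress step by step:
  through step 4 (move(kitchen,office)): drop {at(office)}, keep {locked(d_bay_office), open(d_office_kitchen)}, require {at(kitchen), open(d_office_kitchen)}
    → {at(kitchen), locked(d_bay_office), open(d_office_kitchen)}
  through step 3 (move(hall,kitchen)): drop {at(kitchen)}, keep {locked(d_bay_office), open(d_office_kitchen)}, require {at(hall), open(d_kitchen_hall)}
    → {at(hall), locked(d_bay_office), open(d_kitchen_hall), open(d_office_kitchen)}
  through step 2 (move(kitchen,hall)): drop {at(hall)}, keep {locked(d_bay_office), open(d_kitchen_hall), open(d_office_kitchen)}, require {at(kitchen), open(d_kitchen_hall)}
    → {at(kitchen), locked(d_bay_office), open(d_kitchen_hall), open(d_office_kitchen)}
  through step 1 (move(office,kitchen)): drop {at(kitchen)}, keep {locked(d_bay_office), open(d_kitchen_hall), open(d_office_kitchen)}, require {at(office), open(d_office_kitchen)}
    → {at(office), locked(d_bay_office), open(d_kitchen_hall), open(d_office_kitchen)}

== RESULT ==
["at(office)", "locked(d_bay_office)", "open(d_kitchen_hall)", "open(d_office_kitchen)"]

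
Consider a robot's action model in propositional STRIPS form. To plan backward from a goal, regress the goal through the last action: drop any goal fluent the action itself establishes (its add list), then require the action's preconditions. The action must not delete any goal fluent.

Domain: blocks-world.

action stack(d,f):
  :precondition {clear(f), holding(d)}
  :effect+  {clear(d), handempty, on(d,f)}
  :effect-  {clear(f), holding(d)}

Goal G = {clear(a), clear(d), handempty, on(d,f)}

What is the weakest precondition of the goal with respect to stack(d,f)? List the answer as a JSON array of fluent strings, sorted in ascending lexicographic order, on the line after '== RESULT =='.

Regress:
  G ∩ del = {}  (empty — regression defined)
  G \ add = {clear(a), clear(d), handempty, on(d,f)} \ {clear(d), handempty, on(d,f)} = {clear(a)}
  ∪ pre   = {clear(a)} ∪ {clear(f), holding(d)}
          = {clear(a), clear(f), holding(d)}

== RESULT ==
["clear(a)", "clear(f)", "holding(d)"]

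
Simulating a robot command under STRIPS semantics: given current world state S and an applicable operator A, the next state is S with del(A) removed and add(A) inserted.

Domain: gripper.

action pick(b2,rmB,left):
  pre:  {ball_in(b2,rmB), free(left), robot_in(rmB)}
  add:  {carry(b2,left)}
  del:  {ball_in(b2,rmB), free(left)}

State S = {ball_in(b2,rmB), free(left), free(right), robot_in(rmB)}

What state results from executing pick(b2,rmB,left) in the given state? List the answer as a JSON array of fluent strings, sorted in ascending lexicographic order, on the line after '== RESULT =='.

Progress:
  pre ⊆ S: {ball_in(b2,rmB), free(left), robot_in(rmB)} ⊆ S  — applicable
  S \ del = {free(right), robot_in(rmB)}
  ∪ add   = {carry(b2,left), free(right), robot_in(rmB)}

== RESULT ==
["carry(b2,left)", "free(right)", "robot_in(rmB)"]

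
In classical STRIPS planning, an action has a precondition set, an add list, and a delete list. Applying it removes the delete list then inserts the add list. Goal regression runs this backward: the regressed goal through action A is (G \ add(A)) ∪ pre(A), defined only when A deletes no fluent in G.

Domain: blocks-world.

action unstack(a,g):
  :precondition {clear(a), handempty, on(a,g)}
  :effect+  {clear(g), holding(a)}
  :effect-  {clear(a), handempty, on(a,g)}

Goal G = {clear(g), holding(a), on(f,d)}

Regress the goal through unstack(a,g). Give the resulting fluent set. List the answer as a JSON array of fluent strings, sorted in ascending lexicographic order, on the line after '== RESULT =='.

Compute (G \ add) ∪ pre:
  G ∩ del = {}  (empty — regression defined)
  G \ add = {clear(g), holding(a), on(f,d)} \ {clear(g), holding(a)} = {on(f,d)}
  ∪ pre   = {on(f,d)} ∪ {clear(a), handempty, on(a,g)}
          = {clear(a), handempty, on(a,g), on(f,d)}

== RESULT ==
["clear(a)", "handempty", "on(a,g)", "on(f,d)"]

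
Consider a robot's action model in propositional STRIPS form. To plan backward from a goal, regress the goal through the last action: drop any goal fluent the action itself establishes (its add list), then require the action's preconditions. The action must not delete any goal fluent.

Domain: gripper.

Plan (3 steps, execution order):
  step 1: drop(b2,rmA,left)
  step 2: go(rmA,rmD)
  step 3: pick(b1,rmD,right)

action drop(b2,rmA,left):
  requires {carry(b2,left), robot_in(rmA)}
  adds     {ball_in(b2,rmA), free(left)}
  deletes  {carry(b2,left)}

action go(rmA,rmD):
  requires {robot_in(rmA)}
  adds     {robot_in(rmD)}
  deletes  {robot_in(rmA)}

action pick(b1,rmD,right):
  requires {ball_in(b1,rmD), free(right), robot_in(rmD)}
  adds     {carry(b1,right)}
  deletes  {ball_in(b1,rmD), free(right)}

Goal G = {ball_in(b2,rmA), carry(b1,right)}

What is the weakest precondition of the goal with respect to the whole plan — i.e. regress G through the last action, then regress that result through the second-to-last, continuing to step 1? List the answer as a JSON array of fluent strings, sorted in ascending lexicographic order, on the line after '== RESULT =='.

Work backward from the goal:
  through step 3 (pick(b1,rmD,right)): drop {carry(b1,right)}, keep {ball_in(b2,rmA)}, require {ball_in(b1,rmD), free(right), robot_in(rmD)}
    → {ball_in(b1,rmD), ball_in(b2,rmA), free(right), robot_in(rmD)}
  through step 2 (go(rmA,rmD)): drop {robot_in(rmD)}, keep {ball_in(b1,rmD), ball_in(b2,rmA), free(right)}, require {robot_in(rmA)}
    → {ball_in(b1,rmD), ball_in(b2,rmA), free(right), robot_in(rmA)}
  through step 1 (drop(b2,rmA,left)): drop {ball_in(b2,rmA)}, keep {ball_in(b1,rmD), free(right), robot_in(rmA)}, require {carry(b2,left), robot_in(rmA)}
    → {ball_in(b1,rmD), carry(b2,left), free(right), robot_in(rmA)}

== RESULT ==
["ball_in(b1,rmD)", "carry(b2,left)", "free(right)", "robot_in(rmA)"]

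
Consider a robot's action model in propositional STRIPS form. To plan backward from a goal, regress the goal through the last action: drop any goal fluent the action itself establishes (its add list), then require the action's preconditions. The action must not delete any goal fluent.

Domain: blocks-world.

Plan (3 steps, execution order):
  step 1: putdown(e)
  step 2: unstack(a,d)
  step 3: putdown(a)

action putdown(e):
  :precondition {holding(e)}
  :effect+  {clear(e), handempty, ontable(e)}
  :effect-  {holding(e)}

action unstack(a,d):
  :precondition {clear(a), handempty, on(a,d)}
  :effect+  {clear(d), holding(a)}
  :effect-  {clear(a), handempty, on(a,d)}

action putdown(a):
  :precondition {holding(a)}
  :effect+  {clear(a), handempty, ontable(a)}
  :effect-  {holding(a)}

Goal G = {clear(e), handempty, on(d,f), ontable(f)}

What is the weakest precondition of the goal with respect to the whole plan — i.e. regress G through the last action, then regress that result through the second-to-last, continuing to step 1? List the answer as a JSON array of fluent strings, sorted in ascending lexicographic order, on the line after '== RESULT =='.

Work backward from the goal:
  through step 3 (putdown(a)): drop {handempty}, keep {clear(e), on(d,f), ontable(f)}, require {holding(a)}
    → {clear(e), holding(a), on(d,f), ontable(f)}
  through step 2 (unstack(a,d)): drop {holding(a)}, keep {clear(e), on(d,f), ontable(f)}, require {clear(a), handempty, on(a,d)}
    → {clear(a), clear(e), handempty, on(a,d), on(d,f), ontable(f)}
  through step 1 (putdown(e)): drop {clear(e), handempty}, keep {clear(a), on(a,d), on(d,f), ontable(f)}, require {holding(e)}
    → {clear(a), holding(e), on(a,d), on(d,f), ontable(f)}

== RESULT ==
["clear(a)", "holding(e)", "on(a,d)", "on(d,f)", "ontable(f)"]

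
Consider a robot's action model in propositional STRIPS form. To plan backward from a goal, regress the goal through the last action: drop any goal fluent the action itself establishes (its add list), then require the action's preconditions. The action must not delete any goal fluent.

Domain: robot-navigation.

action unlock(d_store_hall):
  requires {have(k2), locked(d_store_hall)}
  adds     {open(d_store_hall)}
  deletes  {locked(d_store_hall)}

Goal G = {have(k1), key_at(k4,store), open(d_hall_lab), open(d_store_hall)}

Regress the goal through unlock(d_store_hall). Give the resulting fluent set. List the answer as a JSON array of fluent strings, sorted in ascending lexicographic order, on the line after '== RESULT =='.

Compute (G \ add) ∪ pre:
  G ∩ del = {}  (empty — regression defined)
  G \ add = {have(k1), key_at(k4,store), open(d_hall_lab), open(d_store_hall)} \ {open(d_store_hall)} = {have(k1), key_at(k4,store), open(d_hall_lab)}
  ∪ pre   = {have(k1), key_at(k4,store), open(d_hall_lab)} ∪ {have(k2), locked(d_store_hall)}
          = {have(k1), have(k2), key_at(k4,store), locked(d_store_hall), open(d_hall_lab)}

== RESULT ==
["have(k1)", "have(k2)", "key_at(k4,store)", "locked(d_store_hall)", "open(d_hall_lab)"]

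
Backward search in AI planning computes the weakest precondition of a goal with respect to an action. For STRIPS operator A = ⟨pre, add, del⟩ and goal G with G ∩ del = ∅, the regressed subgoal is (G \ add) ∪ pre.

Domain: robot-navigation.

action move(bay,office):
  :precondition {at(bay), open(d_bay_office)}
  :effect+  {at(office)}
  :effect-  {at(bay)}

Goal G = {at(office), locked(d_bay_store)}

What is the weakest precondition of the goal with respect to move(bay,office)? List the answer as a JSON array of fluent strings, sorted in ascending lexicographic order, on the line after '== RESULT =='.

Regress:
  G ∩ del = {}  (empty — regression defined)
  G \ add = {at(office), locked(d_bay_store)} \ {at(office)} = {locked(d_bay_store)}
  ∪ pre   = {locked(d_bay_store)} ∪ {at(bay), open(d_bay_office)}
          = {at(bay), locked(d_bay_store), open(d_bay_office)}

== RESULT ==
["at(bay)", "locked(d_bay_store)", "open(d_bay_office)"]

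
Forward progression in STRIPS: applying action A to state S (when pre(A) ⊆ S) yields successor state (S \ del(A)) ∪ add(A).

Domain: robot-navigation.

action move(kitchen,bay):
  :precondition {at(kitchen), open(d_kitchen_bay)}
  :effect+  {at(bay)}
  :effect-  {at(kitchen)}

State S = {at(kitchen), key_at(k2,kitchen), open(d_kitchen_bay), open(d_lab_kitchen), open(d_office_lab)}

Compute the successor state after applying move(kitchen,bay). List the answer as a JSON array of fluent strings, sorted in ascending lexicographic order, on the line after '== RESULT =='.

Progress:
  pre ⊆ S: {at(kitchen), open(d_kitchen_bay)} ⊆ S  — applicable
  S \ del = {key_at(k2,kitchen), open(d_kitchen_bay), open(d_lab_kitchen), open(d_office_lab)}
  ∪ add   = {at(bay), key_at(k2,kitchen), open(d_kitchen_bay), open(d_lab_kitchen), open(d_office_lab)}

== RESULT ==
["at(bay)", "key_at(k2,kitchen)", "open(d_kitchen_bay)", "open(d_lab_kitchen)", "open(d_office_lab)"]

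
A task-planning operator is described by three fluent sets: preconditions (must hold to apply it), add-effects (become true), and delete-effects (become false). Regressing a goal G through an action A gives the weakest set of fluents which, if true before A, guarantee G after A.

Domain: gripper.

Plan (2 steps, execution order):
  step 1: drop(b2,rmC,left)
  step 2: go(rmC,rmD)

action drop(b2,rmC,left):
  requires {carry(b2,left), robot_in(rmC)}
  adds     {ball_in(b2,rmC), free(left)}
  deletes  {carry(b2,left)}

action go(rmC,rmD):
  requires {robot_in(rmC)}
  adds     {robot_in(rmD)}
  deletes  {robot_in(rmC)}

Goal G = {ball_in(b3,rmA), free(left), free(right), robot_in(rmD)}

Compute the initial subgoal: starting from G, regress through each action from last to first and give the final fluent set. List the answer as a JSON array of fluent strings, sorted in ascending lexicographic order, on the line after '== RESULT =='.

Regress step by step:
  through step 2 (go(rmC,rmD)): drop {robot_in(rmD)}, keep {ball_in(b3,rmA), free(left), free(right)}, require {robot_in(rmC)}
    → {ball_in(b3,rmA), free(left), free(right), robot_in(rmC)}
  through step 1 (drop(b2,rmC,left)): drop {free(left)}, keep {ball_in(b3,rmA), free(right), robot_in(rmC)}, require {carry(b2,left), robot_in(rmC)}
    → {ball_in(b3,rmA), carry(b2,left), free(right), robot_in(rmC)}

== RESULT ==
["ball_in(b3,rmA)", "carry(b2,left)", "free(right)", "robot_in(rmC)"]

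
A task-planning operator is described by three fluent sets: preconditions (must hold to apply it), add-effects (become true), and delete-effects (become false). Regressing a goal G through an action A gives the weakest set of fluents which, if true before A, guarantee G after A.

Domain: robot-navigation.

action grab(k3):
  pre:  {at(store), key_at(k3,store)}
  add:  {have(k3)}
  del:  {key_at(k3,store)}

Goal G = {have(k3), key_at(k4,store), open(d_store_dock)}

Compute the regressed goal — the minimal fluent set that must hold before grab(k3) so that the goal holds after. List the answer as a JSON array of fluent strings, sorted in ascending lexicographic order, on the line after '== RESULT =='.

Regress:
  G ∩ del = {}  (empty — regression defined)
  G \ add = {have(k3), key_at(k4,store), open(d_store_dock)} \ {have(k3)} = {key_at(k4,store), open(d_store_dock)}
  ∪ pre   = {key_at(k4,store), open(d_store_dock)} ∪ {at(store), key_at(k3,store)}
          = {at(store), key_at(k3,store), key_at(k4,store), open(d_store_dock)}

== RESULT ==
["at(store)", "key_at(k3,store)", "key_at(k4,store)", "open(d_store_dock)"]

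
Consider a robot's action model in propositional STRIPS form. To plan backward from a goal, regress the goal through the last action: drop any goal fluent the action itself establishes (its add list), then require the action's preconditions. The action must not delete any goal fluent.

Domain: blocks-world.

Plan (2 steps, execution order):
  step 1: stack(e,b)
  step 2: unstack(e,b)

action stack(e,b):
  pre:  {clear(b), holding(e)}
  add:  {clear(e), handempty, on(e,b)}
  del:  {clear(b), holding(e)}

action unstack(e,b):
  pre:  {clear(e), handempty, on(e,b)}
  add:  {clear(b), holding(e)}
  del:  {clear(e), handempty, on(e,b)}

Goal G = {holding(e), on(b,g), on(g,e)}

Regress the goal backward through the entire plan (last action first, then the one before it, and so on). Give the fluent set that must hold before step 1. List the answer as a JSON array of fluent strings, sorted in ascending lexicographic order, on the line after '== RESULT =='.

Regress step by step:
  through step 2 (unstack(e,b)): drop {holding(e)}, keep {on(b,g), on(g,e)}, require {clear(e), handempty, on(e,b)}
    → {clear(e), handempty, on(b,g), on(e,b), on(g,e)}
  through step 1 (stack(e,b)): drop {clear(e), handempty, on(e,b)}, keep {on(b,g), on(g,e)}, require {clear(b), holding(e)}
    → {clear(b), holding(e), on(b,g), on(g,e)}

== RESULT ==
["clear(b)", "holding(e)", "on(b,g)", "on(g,e)"]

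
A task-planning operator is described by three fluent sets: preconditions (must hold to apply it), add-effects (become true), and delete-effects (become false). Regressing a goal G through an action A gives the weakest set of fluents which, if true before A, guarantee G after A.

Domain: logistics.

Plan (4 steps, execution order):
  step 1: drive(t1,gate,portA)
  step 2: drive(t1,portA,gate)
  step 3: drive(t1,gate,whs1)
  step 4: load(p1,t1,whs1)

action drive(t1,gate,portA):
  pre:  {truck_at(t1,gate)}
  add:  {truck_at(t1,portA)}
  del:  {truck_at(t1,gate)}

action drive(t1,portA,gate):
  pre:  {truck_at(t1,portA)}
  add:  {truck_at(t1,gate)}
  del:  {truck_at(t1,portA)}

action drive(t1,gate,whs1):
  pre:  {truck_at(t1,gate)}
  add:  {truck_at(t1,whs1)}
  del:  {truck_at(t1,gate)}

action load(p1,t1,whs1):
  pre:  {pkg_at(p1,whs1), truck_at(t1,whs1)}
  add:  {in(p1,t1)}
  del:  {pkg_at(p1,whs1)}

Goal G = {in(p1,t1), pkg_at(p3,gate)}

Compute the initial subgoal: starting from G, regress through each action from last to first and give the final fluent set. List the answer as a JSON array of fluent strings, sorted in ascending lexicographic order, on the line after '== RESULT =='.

Regress step by step:
  through step 4 (load(p1,t1,whs1)): drop {in(p1,t1)}, keep {pkg_at(p3,gate)}, require {pkg_at(p1,whs1), truck_at(t1,whs1)}
    → {pkg_at(p1,whs1), pkg_at(p3,gate), truck_at(t1,whs1)}
  through step 3 (drive(t1,gate,whs1)): drop {truck_at(t1,whs1)}, keep {pkg_at(p1,whs1), pkg_at(p3,gate)}, require {truck_at(t1,gate)}
    → {pkg_at(p1,whs1), pkg_at(p3,gate), truck_at(t1,gate)}
  through step 2 (drive(t1,portA,gate)): drop {truck_at(t1,gate)}, keep {pkg_at(p1,whs1), pkg_at(p3,gate)}, require {truck_at(t1,portA)}
    → {pkg_at(p1,whs1), pkg_at(p3,gate), truck_at(t1,portA)}
  through step 1 (drive(t1,gate,portA)): drop {truck_at(t1,portA)}, keep {pkg_at(p1,whs1), pkg_at(p3,gate)}, require {truck_at(t1,gate)}
    → {pkg_at(p1,whs1), pkg_at(p3,gate), truck_at(t1,gate)}

== RESULT ==
["pkg_at(p1,whs1)", "pkg_at(p3,gate)", "truck_at(t1,gate)"]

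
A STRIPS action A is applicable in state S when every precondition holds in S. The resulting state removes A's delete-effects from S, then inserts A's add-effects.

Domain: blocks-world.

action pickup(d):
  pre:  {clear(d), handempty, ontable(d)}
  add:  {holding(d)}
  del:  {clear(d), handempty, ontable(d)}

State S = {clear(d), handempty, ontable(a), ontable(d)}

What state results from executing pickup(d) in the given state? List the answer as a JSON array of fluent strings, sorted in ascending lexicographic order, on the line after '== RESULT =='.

Compute (S \ del) ∪ add:
  pre ⊆ S: {clear(d), handempty, ontable(d)} ⊆ S  — applicable
  S \ del = {ontable(a)}
  ∪ add   = {holding(d), ontable(a)}

== RESULT ==
["holding(d)", "ontable(a)"]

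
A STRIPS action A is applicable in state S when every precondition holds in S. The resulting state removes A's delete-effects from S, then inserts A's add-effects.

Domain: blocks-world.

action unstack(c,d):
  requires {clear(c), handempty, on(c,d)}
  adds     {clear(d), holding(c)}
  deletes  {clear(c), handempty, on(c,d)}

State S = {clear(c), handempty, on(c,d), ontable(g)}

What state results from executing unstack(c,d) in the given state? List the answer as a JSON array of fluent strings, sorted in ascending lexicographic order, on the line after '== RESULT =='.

Progress:
  pre ⊆ S: {clear(c), handempty, on(c,d)} ⊆ S  — applicable
  S \ del = {ontable(g)}
  ∪ add   = {clear(d), holding(c), ontable(g)}

== RESULT ==
["clear(d)", "holding(c)", "ontable(g)"]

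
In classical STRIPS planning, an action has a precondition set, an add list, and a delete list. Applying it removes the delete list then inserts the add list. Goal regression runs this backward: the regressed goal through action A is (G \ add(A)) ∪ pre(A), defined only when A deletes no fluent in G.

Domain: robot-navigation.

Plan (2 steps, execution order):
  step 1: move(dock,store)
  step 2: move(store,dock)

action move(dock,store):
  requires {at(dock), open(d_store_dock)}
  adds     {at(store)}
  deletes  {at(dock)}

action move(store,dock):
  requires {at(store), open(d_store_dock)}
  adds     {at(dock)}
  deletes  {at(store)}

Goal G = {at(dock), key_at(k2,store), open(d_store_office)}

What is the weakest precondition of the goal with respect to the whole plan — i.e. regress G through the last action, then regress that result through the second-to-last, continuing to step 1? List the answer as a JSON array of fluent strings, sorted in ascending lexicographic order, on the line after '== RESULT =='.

Work backward from the goal:
  through step 2 (move(store,dock)): drop {at(dock)}, keep {key_at(k2,store), open(d_store_office)}, require {at(store), open(d_store_dock)}
    → {at(store), key_at(k2,store), open(d_store_dock), open(d_store_office)}
  through step 1 (move(dock,store)): drop {at(store)}, keep {key_at(k2,store), open(d_store_dock), open(d_store_office)}, require {at(dock), open(d_store_dock)}
    → {at(dock), key_at(k2,store), open(d_store_dock), open(d_store_office)}

== RESULT ==
["at(dock)", "key_at(k2,store)", "open(d_store_dock)", "open(d_store_office)"]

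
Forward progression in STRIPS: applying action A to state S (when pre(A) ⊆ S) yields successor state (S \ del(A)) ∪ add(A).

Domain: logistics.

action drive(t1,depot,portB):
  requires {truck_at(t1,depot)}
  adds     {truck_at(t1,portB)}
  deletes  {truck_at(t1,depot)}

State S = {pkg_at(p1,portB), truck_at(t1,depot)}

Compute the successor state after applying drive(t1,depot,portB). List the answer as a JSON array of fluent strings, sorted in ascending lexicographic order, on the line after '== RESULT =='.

Compute (S \ del) ∪ add:
  pre ⊆ S: {truck_at(t1,depot)} ⊆ S  — applicable
  S \ del = {pkg_at(p1,portB)}
  ∪ add   = {pkg_at(p1,portB), truck_at(t1,portB)}

== RESULT ==
["pkg_at(p1,portB)", "truck_at(t1,portB)"]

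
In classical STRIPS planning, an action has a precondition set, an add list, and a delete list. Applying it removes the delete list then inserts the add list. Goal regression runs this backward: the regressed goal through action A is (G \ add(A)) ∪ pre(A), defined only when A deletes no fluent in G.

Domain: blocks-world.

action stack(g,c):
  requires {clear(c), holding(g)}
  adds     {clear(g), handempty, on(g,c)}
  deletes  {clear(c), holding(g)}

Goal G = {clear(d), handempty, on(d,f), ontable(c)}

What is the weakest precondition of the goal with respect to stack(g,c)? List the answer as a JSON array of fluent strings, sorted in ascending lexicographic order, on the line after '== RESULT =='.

Regress:
  G ∩ del = {}  (empty — regression defined)
  G \ add = {clear(d), handempty, on(d,f), ontable(c)} \ {clear(g), handempty, on(g,c)} = {clear(d), on(d,f), ontable(c)}
  ∪ pre   = {clear(d), on(d,f), ontable(c)} ∪ {clear(c), holding(g)}
          = {clear(c), clear(d), holding(g), on(d,f), ontable(c)}

== RESULT ==
["clear(c)", "clear(d)", "holding(g)", "on(d,f)", "ontable(c)"]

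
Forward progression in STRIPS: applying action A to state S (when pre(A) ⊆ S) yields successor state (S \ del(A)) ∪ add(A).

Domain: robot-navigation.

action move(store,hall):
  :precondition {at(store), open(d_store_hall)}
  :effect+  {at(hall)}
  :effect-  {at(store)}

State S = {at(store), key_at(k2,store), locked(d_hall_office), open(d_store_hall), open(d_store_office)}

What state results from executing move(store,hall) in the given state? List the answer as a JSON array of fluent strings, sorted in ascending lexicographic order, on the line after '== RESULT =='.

Progress:
  pre ⊆ S: {at(store), open(d_store_hall)} ⊆ S  — applicable
  S \ del = {key_at(k2,store), locked(d_hall_office), open(d_store_hall), open(d_store_office)}
  ∪ add   = {at(hall), key_at(k2,store), locked(d_hall_office), open(d_store_hall), open(d_store_office)}

== RESULT ==
["at(hall)", "key_at(k2,store)", "locked(d_hall_office)", "open(d_store_hall)", "open(d_store_office)"]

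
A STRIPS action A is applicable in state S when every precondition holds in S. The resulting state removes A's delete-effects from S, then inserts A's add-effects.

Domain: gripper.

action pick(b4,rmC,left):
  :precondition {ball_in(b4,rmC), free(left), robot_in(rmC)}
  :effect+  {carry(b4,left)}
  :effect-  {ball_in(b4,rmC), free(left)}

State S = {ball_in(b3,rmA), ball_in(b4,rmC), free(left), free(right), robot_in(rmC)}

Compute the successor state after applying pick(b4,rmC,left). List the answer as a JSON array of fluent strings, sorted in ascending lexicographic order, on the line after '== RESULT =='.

Compute (S \ del) ∪ add:
  pre ⊆ S: {ball_in(b4,rmC), free(left), robot_in(rmC)} ⊆ S  — applicable
  S \ del = {ball_in(b3,rmA), free(right), robot_in(rmC)}
  ∪ add   = {ball_in(b3,rmA), carry(b4,left), free(right), robot_in(rmC)}

== RESULT ==
["ball_in(b3,rmA)", "carry(b4,left)", "free(right)", "robot_in(rmC)"]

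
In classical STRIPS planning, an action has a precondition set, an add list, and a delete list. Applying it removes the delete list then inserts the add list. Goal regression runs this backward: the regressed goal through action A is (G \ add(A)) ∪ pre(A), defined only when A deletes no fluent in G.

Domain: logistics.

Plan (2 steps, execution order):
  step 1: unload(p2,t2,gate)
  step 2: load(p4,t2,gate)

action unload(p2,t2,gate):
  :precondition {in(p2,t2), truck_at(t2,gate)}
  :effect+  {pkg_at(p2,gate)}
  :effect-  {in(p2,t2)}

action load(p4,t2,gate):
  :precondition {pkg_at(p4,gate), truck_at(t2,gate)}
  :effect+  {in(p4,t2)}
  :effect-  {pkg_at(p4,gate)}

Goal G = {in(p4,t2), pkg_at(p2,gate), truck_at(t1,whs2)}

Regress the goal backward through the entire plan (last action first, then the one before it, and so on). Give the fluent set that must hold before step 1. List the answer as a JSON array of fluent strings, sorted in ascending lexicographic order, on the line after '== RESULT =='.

Work backward from the goal:
  through step 2 (load(p4,t2,gate)): drop {in(p4,t2)}, keep {pkg_at(p2,gate), truck_at(t1,whs2)}, require {pkg_at(p4,gate), truck_at(t2,gate)}
    → {pkg_at(p2,gate), pkg_at(p4,gate), truck_at(t1,whs2), truck_at(t2,gate)}
  through step 1 (unload(p2,t2,gate)): drop {pkg_at(p2,gate)}, keep {pkg_at(p4,gate), truck_at(t1,whs2), truck_at(t2,gate)}, require {in(p2,t2), truck_at(t2,gate)}
    → {in(p2,t2), pkg_at(p4,gate), truck_at(t1,whs2), truck_at(t2,gate)}

== RESULT ==
["in(p2,t2)", "pkg_at(p4,gate)", "truck_at(t1,whs2)", "truck_at(t2,gate)"]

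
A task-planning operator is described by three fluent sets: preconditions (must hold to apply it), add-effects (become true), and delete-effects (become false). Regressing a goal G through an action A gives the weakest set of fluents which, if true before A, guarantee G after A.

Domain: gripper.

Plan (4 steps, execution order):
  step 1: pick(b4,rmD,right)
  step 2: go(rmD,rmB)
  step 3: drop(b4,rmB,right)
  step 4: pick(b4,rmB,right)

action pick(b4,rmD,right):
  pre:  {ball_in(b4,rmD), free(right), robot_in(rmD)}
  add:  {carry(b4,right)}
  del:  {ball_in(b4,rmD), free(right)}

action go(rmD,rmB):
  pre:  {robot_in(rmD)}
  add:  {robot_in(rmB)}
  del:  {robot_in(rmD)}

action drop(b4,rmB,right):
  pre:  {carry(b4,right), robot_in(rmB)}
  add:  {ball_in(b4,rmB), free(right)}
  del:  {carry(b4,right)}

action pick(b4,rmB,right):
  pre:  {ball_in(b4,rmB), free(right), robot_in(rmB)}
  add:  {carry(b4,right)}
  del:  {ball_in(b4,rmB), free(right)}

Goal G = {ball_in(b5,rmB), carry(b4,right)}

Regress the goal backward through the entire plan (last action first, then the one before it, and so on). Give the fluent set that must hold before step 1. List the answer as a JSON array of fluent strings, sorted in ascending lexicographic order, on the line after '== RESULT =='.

Regress step by step:
  through step 4 (pick(b4,rmB,right)): drop {carry(b4,right)}, keep {ball_in(b5,rmB)}, require {ball_in(b4,rmB), free(right), robot_in(rmB)}
    → {ball_in(b4,rmB), ball_in(b5,rmB), free(right), robot_in(rmB)}
  through step 3 (drop(b4,rmB,right)): drop {ball_in(b4,rmB), free(right)}, keep {ball_in(b5,rmB), robot_in(rmB)}, require {carry(b4,right), robot_in(rmB)}
    → {ball_in(b5,rmB), carry(b4,right), robot_in(rmB)}
  through step 2 (go(rmD,rmB)): drop {robot_in(rmB)}, keep {ball_in(b5,rmB), carry(b4,right)}, require {robot_in(rmD)}
    → {ball_in(b5,rmB), carry(b4,right), robot_in(rmD)}
  through step 1 (pick(b4,rmD,right)): drop {carry(b4,right)}, keep {ball_in(b5,rmB), robot_in(rmD)}, require {ball_in(b4,rmD), free(right), robot_in(rmD)}
    → {ball_in(b4,rmD), ball_in(b5,rmB), free(right), robot_in(rmD)}

== RESULT ==
["ball_in(b4,rmD)", "ball_in(b5,rmB)", "free(right)", "robot_in(rmD)"]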